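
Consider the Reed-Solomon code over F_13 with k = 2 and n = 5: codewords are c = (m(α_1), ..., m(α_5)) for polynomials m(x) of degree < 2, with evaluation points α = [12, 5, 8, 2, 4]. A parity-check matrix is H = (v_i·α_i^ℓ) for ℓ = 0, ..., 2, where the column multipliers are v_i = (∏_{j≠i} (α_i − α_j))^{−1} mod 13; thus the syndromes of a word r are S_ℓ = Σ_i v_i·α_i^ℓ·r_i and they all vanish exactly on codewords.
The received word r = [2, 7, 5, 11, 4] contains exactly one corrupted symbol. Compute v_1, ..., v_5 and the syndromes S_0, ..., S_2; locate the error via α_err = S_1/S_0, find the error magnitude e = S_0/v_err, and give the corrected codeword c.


S = (12, 5, 1), error at position 3, error magnitude e = 2, c = [2, 7, 3, 11, 4].

Step 1: column multipliers v_i = (∏_{j≠i}(α_i − α_j))^{−1} mod 13.
  i = 1 (α = 12): (12−5)(12−8)(12−2)(12−4) = 7·4·10·8 = 2240 ≡ 4, so v_1 = 4^{−1} = 10 (mod 13).
  i = 2 (α = 5): (5−12)(5−8)(5−2)(5−4) = (−7)·(−3)·3·1 = 63 ≡ 11, so v_2 = 11^{−1} = 6 (mod 13).
  i = 3 (α = 8): (8−12)(8−5)(8−2)(8−4) = (−4)·3·6·4 = −288 ≡ 11, so v_3 = 11^{−1} = 6 (mod 13).
  i = 4 (α = 2): (2−12)(2−5)(2−8)(2−4) = (−10)·(−3)·(−6)·(−2) = 360 ≡ 9, so v_4 = 9^{−1} = 3 (mod 13).
  i = 5 (α = 4): (4−12)(4−5)(4−8)(4−2) = (−8)·(−1)·(−4)·2 = −64 ≡ 1, so v_5 = 1^{−1} = 1 (mod 13).
  v = [10, 6, 6, 3, 1].
Step 2: syndromes of r = [2, 7, 5, 11, 4] (all sums mod 13).
  S_0 = Σ v_i r_i = 10·2 + 6·7 + 6·5 + 3·11 + 1·4 = 129 ≡ 12.
  S_1 = Σ v_i α_i r_i = 10·12·2 + 6·5·7 + 6·8·5 + 3·2·11 + 1·4·4 = 772 ≡ 5.
  α_i^2 mod 13 = [1, 12, 12, 4, 3].
  S_2 = Σ v_i α_i^2 r_i = 10·1·2 + 6·12·7 + 6·12·5 + 3·4·11 + 1·3·4 = 1028 ≡ 1.
  S = (12, 5, 1) ≠ 0, so r is not a codeword (an error is present).
Step 3: locate the error. For a single error e at position i, S_ℓ = v_i·e·α_i^ℓ, so α_err = S_1/S_0.
  S_0^{−1} = 12^{−1} = 12 (mod 13), so α_err = 5·12 = 60 ≡ 8 = α_3. Error position i = 3.
  Consistency check: S_2/S_1 = 1·8 = 8 ≡ 8 = α_err ✓ (single-error assumption holds).
Step 4: error magnitude e = S_0/v_3 = S_0·∏_{j≠3}(α_3 − α_j) = 12·11 = 132 ≡ 2 (mod 13).
Step 5: correct position 3: c_3 = r_3 − e = 5 − 2 ≡ 3 (mod 13). Hence c = [2, 7, 3, 11, 4].
  Check: interpolating c through the α_i gives m(x) = 5 + 3·x (degree < 2) with m(α_i) = c_i for every i, so c is indeed a codeword.


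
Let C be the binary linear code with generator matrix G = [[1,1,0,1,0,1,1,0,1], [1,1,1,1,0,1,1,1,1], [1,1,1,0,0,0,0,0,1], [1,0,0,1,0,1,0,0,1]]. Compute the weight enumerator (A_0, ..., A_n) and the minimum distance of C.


Weight distribution: A_0 = 1, A_2 = 2, A_4 = 10, A_6 = 2, A_8 = 1. Minimum distance d = 2.

Enumerate all 2^4 = 16 messages m ∈ F_2^4.
For each, compute codeword c = mG in F_2^9, then tally its weight.
  m = 0000 → c = 000000000, weight = 0.
  m = 1000 → c = 110101101, weight = 6.
  m = 0100 → c = 111101111, weight = 8.
  m = 1100 → c = 001000010, weight = 2.
  m = 0010 → c = 111000001, weight = 4.
  m = 1010 → c = 001101100, weight = 4.
  m = 0110 → c = 000101110, weight = 4.
  m = 1110 → c = 110000011, weight = 4.
  m = 0001 → c = 100101001, weight = 4.
  m = 1001 → c = 010000100, weight = 2.
  m = 0101 → c = 011000110, weight = 4.
  m = 1101 → c = 101101011, weight = 6.
  m = 0011 → c = 011101000, weight = 4.
  m = 1011 → c = 101000101, weight = 4.
  m = 0111 → c = 100000111, weight = 4.
  m = 1111 → c = 010101010, weight = 4.
Tally weights:
  weight 0: 1 codewords.
  weight 2: 2 codewords.
  weight 4: 10 codewords.
  weight 6: 2 codewords.
  weight 8: 1 codewords.
Minimum distance d = smallest w > 0 with A_w > 0 = 2.
Sanity: Σ A_w = 16 = 2^4 = 16 ✓.


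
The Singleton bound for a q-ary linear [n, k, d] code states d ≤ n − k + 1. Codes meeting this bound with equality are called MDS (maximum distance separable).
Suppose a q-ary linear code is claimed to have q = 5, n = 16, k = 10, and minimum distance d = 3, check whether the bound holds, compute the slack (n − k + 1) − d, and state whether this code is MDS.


Singleton RHS = n − k + 1 = 7, slack = 4, bound satisfied, not MDS.

Singleton bound: d ≤ n − k + 1.
Here n = 16, k = 10, so n − k + 1 = 7.
Given d = 3, check d ≤ 7: YES.
Slack = (n − k + 1) − d = 4.
The code is NOT MDS (slack = 4 > 0).
Description: the claimed parameters are [16, 10, 3]_5; such a code would be non-MDS.


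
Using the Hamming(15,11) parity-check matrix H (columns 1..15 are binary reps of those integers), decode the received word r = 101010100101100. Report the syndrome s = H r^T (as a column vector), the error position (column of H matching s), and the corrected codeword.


s = (1, 0, 1, 1)^T, error position = 11, corrected codeword c = 101010100111100

Compute s = H r^T mod 2 one row at a time:
  s_1 = 0 + 0 + 1 + 0 + 1 + 1 + 0 + 0 = 3 ≡ 1 (mod 2).
  s_2 = 0 + 1 + 0 + 1 + 1 + 1 + 0 + 0 = 4 ≡ 0 (mod 2).
  s_3 = 0 + 1 + 0 + 1 + 1 + 0 + 0 + 0 = 3 ≡ 1 (mod 2).
  s_4 = 1 + 1 + 1 + 1 + 0 + 0 + 1 + 0 = 5 ≡ 1 (mod 2).
s = (1, 0, 1, 1)^T — this equals column 11 of H (binary 1011), so error is at position 11.
Correct: flip bit 11 of r = 101010100101100 to get c = 101010100111100.


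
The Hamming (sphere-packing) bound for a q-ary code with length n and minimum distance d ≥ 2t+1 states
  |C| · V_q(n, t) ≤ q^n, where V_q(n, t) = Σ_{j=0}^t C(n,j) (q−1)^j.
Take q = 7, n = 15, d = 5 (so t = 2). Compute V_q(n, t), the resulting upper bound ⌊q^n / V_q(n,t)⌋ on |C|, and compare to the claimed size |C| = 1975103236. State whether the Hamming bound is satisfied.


V_q(n, t) = 3871, q^n = 4747561509943, Hamming bound = 1226443169, |C| = 1975103236 > bound (violated).

Step 1: Compute V_q(n, t) = Σ_{j=0}^2 C(n, j) (q−1)^j.
  j = 0: C(15,0)·(6)^0 = 1·1 = 1.
  j = 1: C(15,1)·(6)^1 = 15·6 = 90.
  j = 2: C(15,2)·(6)^2 = 105·36 = 3780.
  V_q(n, t) = 1 + 90 + 3780 = 3871.
Step 2: q^n = 7^15 = 4747561509943.
Step 3: Hamming bound ⌊q^n / V_q(n,t)⌋ = ⌊4747561509943/3871⌋ = 1226443169.
Step 4: Compare |C| = 1975103236 to 1226443169: violated.
The claimed |C| lies above the Hamming bound, so no 7-ary code of length 15 with d ≥ 5 can have 1975103236 codewords.


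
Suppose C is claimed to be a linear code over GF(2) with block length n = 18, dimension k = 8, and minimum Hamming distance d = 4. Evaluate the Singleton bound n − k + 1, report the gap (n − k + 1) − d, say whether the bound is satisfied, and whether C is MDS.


Singleton RHS = n − k + 1 = 11, slack = 7, bound satisfied, not MDS.

Singleton bound: d ≤ n − k + 1.
Here n = 18, k = 8, so n − k + 1 = 11.
Given d = 4, check d ≤ 11: YES.
Slack = (n − k + 1) − d = 7.
The code is NOT MDS (slack = 7 > 0).
Description: the claimed parameters are [18, 8, 4]_2; such a code would be non-MDS.


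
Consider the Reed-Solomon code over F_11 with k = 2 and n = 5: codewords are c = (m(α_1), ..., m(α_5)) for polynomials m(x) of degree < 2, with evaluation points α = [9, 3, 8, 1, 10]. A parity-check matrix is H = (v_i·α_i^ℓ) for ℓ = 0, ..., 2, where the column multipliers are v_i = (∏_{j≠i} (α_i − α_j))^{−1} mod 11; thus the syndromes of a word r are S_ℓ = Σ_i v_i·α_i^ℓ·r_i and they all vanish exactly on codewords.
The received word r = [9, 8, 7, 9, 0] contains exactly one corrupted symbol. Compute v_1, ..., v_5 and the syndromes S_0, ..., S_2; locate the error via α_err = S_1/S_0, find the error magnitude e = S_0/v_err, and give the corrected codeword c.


S = (7, 7, 7), error at position 4, error magnitude e = 5, c = [9, 8, 7, 4, 0].

Step 1: column multipliers v_i = (∏_{j≠i}(α_i − α_j))^{−1} mod 11.
  i = 1 (α = 9): (9−3)(9−8)(9−1)(9−10) = 6·1·8·(−1) = −48 ≡ 7, so v_1 = 7^{−1} = 8 (mod 11).
  i = 2 (α = 3): (3−9)(3−8)(3−1)(3−10) = (−6)·(−5)·2·(−7) = −420 ≡ 9, so v_2 = 9^{−1} = 5 (mod 11).
  i = 3 (α = 8): (8−9)(8−3)(8−1)(8−10) = (−1)·5·7·(−2) = 70 ≡ 4, so v_3 = 4^{−1} = 3 (mod 11).
  i = 4 (α = 1): (1−9)(1−3)(1−8)(1−10) = (−8)·(−2)·(−7)·(−9) = 1008 ≡ 7, so v_4 = 7^{−1} = 8 (mod 11).
  i = 5 (α = 10): (10−9)(10−3)(10−8)(10−1) = 1·7·2·9 = 126 ≡ 5, so v_5 = 5^{−1} = 9 (mod 11).
  v = [8, 5, 3, 8, 9].
Step 2: syndromes of r = [9, 8, 7, 9, 0] (all sums mod 11).
  S_0 = Σ v_i r_i = 8·9 + 5·8 + 3·7 + 8·9 + 9·0 = 205 ≡ 7.
  S_1 = Σ v_i α_i r_i = 8·9·9 + 5·3·8 + 3·8·7 + 8·1·9 + 9·10·0 = 1008 ≡ 7.
  α_i^2 mod 11 = [4, 9, 9, 1, 1].
  S_2 = Σ v_i α_i^2 r_i = 8·4·9 + 5·9·8 + 3·9·7 + 8·1·9 + 9·1·0 = 909 ≡ 7.
  S = (7, 7, 7) ≠ 0, so r is not a codeword (an error is present).
Step 3: locate the error. For a single error e at position i, S_ℓ = v_i·e·α_i^ℓ, so α_err = S_1/S_0.
  S_0^{−1} = 7^{−1} = 8 (mod 11), so α_err = 7·8 = 56 ≡ 1 = α_4. Error position i = 4.
  Consistency check: S_2/S_1 = 7·8 = 56 ≡ 1 = α_err ✓ (single-error assumption holds).
Step 4: error magnitude e = S_0/v_4 = S_0·∏_{j≠4}(α_4 − α_j) = 7·7 = 49 ≡ 5 (mod 11).
Step 5: correct position 4: c_4 = r_4 − e = 9 − 5 ≡ 4 (mod 11). Hence c = [9, 8, 7, 4, 0].
  Check: interpolating c through the α_i gives m(x) = 2 + 2·x (degree < 2) with m(α_i) = c_i for every i, so c is indeed a codeword.


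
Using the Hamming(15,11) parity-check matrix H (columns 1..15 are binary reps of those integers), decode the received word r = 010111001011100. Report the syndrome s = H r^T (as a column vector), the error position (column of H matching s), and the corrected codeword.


s = (0, 1, 1, 0)^T, error position = 6, corrected codeword c = 010110001011100

Compute s = H r^T mod 2 one row at a time:
  s_1 = 0 + 1 + 0 + 1 + 1 + 1 + 0 + 0 = 4 ≡ 0 (mod 2).
  s_2 = 1 + 1 + 1 + 0 + 1 + 1 + 0 + 0 = 5 ≡ 1 (mod 2).
  s_3 = 1 + 0 + 1 + 0 + 0 + 1 + 0 + 0 = 3 ≡ 1 (mod 2).
  s_4 = 0 + 0 + 1 + 0 + 1 + 1 + 1 + 0 = 4 ≡ 0 (mod 2).
s = (0, 1, 1, 0)^T — this equals column 6 of H (binary 0110), so error is at position 6.
Correct: flip bit 6 of r = 010111001011100 to get c = 010110001011100.


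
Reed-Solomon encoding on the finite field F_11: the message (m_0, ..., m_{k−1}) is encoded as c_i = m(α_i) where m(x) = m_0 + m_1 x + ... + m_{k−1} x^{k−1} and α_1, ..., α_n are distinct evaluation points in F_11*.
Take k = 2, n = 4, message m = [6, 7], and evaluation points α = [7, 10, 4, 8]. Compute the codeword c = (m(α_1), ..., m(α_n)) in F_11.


c = [0, 10, 1, 7]

Message polynomial: m(x) = 6 + 7·x (mod 11).
For each evaluation point α_i, compute m(α_i) mod 11:
  α_1 = 7: Horner steps 7 → 0, so m(7) = 0.
  α_2 = 10: Horner steps 7 → 10, so m(10) = 10.
  α_3 = 4: Horner steps 7 → 1, so m(4) = 1.
  α_4 = 8: Horner steps 7 → 7, so m(8) = 7.
Codeword c = [0, 10, 1, 7] ∈ F_11^4.


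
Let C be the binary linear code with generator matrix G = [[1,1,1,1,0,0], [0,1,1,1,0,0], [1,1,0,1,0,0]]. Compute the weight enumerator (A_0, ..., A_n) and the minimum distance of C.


Weight distribution: A_0 = 1, A_1 = 2, A_2 = 2, A_3 = 2, A_4 = 1. Minimum distance d = 1.

Enumerate all 2^3 = 8 messages m ∈ F_2^3.
For each, compute codeword c = mG in F_2^6, then tally its weight.
  m = 000 → c = 000000, weight = 0.
  m = 100 → c = 111100, weight = 4.
  m = 010 → c = 011100, weight = 3.
  m = 110 → c = 100000, weight = 1.
  m = 001 → c = 110100, weight = 3.
  m = 101 → c = 001000, weight = 1.
  m = 011 → c = 101000, weight = 2.
  m = 111 → c = 010100, weight = 2.
Tally weights:
  weight 0: 1 codewords.
  weight 1: 2 codewords.
  weight 2: 2 codewords.
  weight 3: 2 codewords.
  weight 4: 1 codewords.
Minimum distance d = smallest w > 0 with A_w > 0 = 1.
Sanity: Σ A_w = 8 = 2^3 = 8 ✓.


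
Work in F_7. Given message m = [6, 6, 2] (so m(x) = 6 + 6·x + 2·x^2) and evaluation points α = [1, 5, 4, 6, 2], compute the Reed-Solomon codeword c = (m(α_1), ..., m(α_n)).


c = [0, 2, 6, 2, 5]

Message polynomial: m(x) = 6 + 6·x + 2·x^2 (mod 7).
For each evaluation point α_i, compute m(α_i) mod 7:
  α_1 = 1: Horner steps 2 → 1 → 0, so m(1) = 0.
  α_2 = 5: Horner steps 2 → 2 → 2, so m(5) = 2.
  α_3 = 4: Horner steps 2 → 0 → 6, so m(4) = 6.
  α_4 = 6: Horner steps 2 → 4 → 2, so m(6) = 2.
  α_5 = 2: Horner steps 2 → 3 → 5, so m(2) = 5.
Codeword c = [0, 2, 6, 2, 5] ∈ F_7^5.


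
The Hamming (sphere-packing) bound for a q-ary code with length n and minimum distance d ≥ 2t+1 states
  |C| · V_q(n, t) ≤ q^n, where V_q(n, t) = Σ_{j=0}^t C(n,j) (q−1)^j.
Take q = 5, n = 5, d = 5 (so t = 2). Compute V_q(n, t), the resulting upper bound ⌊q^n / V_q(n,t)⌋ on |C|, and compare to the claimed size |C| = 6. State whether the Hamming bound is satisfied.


V_q(n, t) = 181, q^n = 3125, Hamming bound = 17, |C| = 6 ≤ bound (satisfied).

Step 1: Compute V_q(n, t) = Σ_{j=0}^2 C(n, j) (q−1)^j.
  j = 0: C(5,0)·(4)^0 = 1·1 = 1.
  j = 1: C(5,1)·(4)^1 = 5·4 = 20.
  j = 2: C(5,2)·(4)^2 = 10·16 = 160.
  V_q(n, t) = 1 + 20 + 160 = 181.
Step 2: q^n = 5^5 = 3125.
Step 3: Hamming bound ⌊q^n / V_q(n,t)⌋ = ⌊3125/181⌋ = 17.
Step 4: Compare |C| = 6 to 17: satisfied.
The claimed |C| lies below the Hamming bound.


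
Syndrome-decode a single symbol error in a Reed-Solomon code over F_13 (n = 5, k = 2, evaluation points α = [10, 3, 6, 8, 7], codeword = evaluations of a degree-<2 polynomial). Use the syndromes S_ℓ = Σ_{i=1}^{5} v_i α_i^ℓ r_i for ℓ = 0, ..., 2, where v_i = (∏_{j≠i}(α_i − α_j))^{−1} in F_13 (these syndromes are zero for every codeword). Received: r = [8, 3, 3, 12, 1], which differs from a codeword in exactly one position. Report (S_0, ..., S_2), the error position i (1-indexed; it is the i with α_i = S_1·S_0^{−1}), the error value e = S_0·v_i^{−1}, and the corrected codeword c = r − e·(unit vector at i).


S = (5, 2, 6), error at position 2, error magnitude e = 7, c = [8, 9, 3, 12, 1].

Step 1: column multipliers v_i = (∏_{j≠i}(α_i − α_j))^{−1} mod 13.
  i = 1 (α = 10): (10−3)(10−6)(10−8)(10−7) = 7·4·2·3 = 168 ≡ 12, so v_1 = 12^{−1} = 12 (mod 13).
  i = 2 (α = 3): (3−10)(3−6)(3−8)(3−7) = (−7)·(−3)·(−5)·(−4) = 420 ≡ 4, so v_2 = 4^{−1} = 10 (mod 13).
  i = 3 (α = 6): (6−10)(6−3)(6−8)(6−7) = (−4)·3·(−2)·(−1) = −24 ≡ 2, so v_3 = 2^{−1} = 7 (mod 13).
  i = 4 (α = 8): (8−10)(8−3)(8−6)(8−7) = (−2)·5·2·1 = −20 ≡ 6, so v_4 = 6^{−1} = 11 (mod 13).
  i = 5 (α = 7): (7−10)(7−3)(7−6)(7−8) = (−3)·4·1·(−1) = 12 ≡ 12, so v_5 = 12^{−1} = 12 (mod 13).
  v = [12, 10, 7, 11, 12].
Step 2: syndromes of r = [8, 3, 3, 12, 1] (all sums mod 13).
  S_0 = Σ v_i r_i = 12·8 + 10·3 + 7·3 + 11·12 + 12·1 = 291 ≡ 5.
  S_1 = Σ v_i α_i r_i = 12·10·8 + 10·3·3 + 7·6·3 + 11·8·12 + 12·7·1 = 2316 ≡ 2.
  α_i^2 mod 13 = [9, 9, 10, 12, 10].
  S_2 = Σ v_i α_i^2 r_i = 12·9·8 + 10·9·3 + 7·10·3 + 11·12·12 + 12·10·1 = 3048 ≡ 6.
  S = (5, 2, 6) ≠ 0, so r is not a codeword (an error is present).
Step 3: locate the error. For a single error e at position i, S_ℓ = v_i·e·α_i^ℓ, so α_err = S_1/S_0.
  S_0^{−1} = 5^{−1} = 8 (mod 13), so α_err = 2·8 = 16 ≡ 3 = α_2. Error position i = 2.
  Consistency check: S_2/S_1 = 6·7 = 42 ≡ 3 = α_err ✓ (single-error assumption holds).
Step 4: error magnitude e = S_0/v_2 = S_0·∏_{j≠2}(α_2 − α_j) = 5·4 = 20 ≡ 7 (mod 13).
Step 5: correct position 2: c_2 = r_2 − e = 3 − 7 ≡ 9 (mod 13). Hence c = [8, 9, 3, 12, 1].
  Check: interpolating c through the α_i gives m(x) = 2 + 11·x (degree < 2) with m(α_i) = c_i for every i, so c is indeed a codeword.


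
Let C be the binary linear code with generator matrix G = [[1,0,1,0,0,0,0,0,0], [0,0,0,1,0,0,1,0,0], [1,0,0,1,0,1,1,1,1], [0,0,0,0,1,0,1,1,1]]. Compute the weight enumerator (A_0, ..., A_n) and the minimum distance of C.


Weight distribution: A_0 = 1, A_2 = 2, A_4 = 9, A_6 = 4. Minimum distance d = 2.

Enumerate all 2^4 = 16 messages m ∈ F_2^4.
For each, compute codeword c = mG in F_2^9, then tally its weight.
  m = 0000 → c = 000000000, weight = 0.
  m = 1000 → c = 101000000, weight = 2.
  m = 0100 → c = 000100100, weight = 2.
  m = 1100 → c = 101100100, weight = 4.
  m = 0010 → c = 100101111, weight = 6.
  m = 1010 → c = 001101111, weight = 6.
  m = 0110 → c = 100001011, weight = 4.
  m = 1110 → c = 001001011, weight = 4.
  m = 0001 → c = 000010111, weight = 4.
  m = 1001 → c = 101010111, weight = 6.
  m = 0101 → c = 000110011, weight = 4.
  m = 1101 → c = 101110011, weight = 6.
  m = 0011 → c = 100111000, weight = 4.
  m = 1011 → c = 001111000, weight = 4.
  m = 0111 → c = 100011100, weight = 4.
  m = 1111 → c = 001011100, weight = 4.
Tally weights:
  weight 0: 1 codewords.
  weight 2: 2 codewords.
  weight 4: 9 codewords.
  weight 6: 4 codewords.
Minimum distance d = smallest w > 0 with A_w > 0 = 2.
Sanity: Σ A_w = 16 = 2^4 = 16 ✓.


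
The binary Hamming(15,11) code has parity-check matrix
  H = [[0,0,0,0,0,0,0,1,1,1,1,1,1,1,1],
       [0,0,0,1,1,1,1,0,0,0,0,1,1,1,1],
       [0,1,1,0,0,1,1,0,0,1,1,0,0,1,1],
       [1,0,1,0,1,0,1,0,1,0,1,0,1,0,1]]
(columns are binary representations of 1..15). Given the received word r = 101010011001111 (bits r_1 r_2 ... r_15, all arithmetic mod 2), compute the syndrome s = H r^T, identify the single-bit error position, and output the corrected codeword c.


s = (0, 1, 1, 0)^T, error position = 6, corrected codeword c = 101011011001111

Compute s = H r^T mod 2 one row at a time:
  s_1 = 1 + 1 + 0 + 0 + 1 + 1 + 1 + 1 = 6 ≡ 0 (mod 2).
  s_2 = 0 + 1 + 0 + 0 + 1 + 1 + 1 + 1 = 5 ≡ 1 (mod 2).
  s_3 = 0 + 1 + 0 + 0 + 0 + 0 + 1 + 1 = 3 ≡ 1 (mod 2).
  s_4 = 1 + 1 + 1 + 0 + 1 + 0 + 1 + 1 = 6 ≡ 0 (mod 2).
s = (0, 1, 1, 0)^T — this equals column 6 of H (binary 0110), so error is at position 6.
Correct: flip bit 6 of r = 101010011001111 to get c = 101011011001111.


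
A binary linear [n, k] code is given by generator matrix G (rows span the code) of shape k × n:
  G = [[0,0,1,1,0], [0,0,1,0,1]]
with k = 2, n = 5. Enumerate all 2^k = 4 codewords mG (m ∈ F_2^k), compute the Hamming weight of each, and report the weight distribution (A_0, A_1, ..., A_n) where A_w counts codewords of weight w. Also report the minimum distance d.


Weight distribution: A_0 = 1, A_2 = 3. Minimum distance d = 2.

Enumerate all 2^2 = 4 messages m ∈ F_2^2.
For each, compute codeword c = mG in F_2^5, then tally its weight.
  m = 00 → c = 00000, weight = 0.
  m = 10 → c = 00110, weight = 2.
  m = 01 → c = 00101, weight = 2.
  m = 11 → c = 00011, weight = 2.
Tally weights:
  weight 0: 1 codewords.
  weight 2: 3 codewords.
Minimum distance d = smallest w > 0 with A_w > 0 = 2.
Sanity: Σ A_w = 4 = 2^2 = 4 ✓.


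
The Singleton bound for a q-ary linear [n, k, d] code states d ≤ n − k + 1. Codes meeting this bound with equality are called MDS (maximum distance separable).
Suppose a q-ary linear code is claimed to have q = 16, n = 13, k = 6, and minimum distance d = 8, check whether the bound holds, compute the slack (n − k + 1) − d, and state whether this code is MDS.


Singleton RHS = n − k + 1 = 8, slack = 0, bound satisfied, MDS.

Singleton bound: d ≤ n − k + 1.
Here n = 13, k = 6, so n − k + 1 = 8.
Given d = 8, check d ≤ 8: YES.
Slack = (n − k + 1) − d = 0.
The code is MDS (slack = 0).
Description: the claimed parameters are [13, 6, 8]_16; such a code would be MDS (meets Singleton bound).


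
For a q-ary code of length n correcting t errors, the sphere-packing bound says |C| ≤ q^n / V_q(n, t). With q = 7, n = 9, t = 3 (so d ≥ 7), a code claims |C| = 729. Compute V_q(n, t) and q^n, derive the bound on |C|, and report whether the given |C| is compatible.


V_q(n, t) = 19495, q^n = 40353607, Hamming bound = 2069, |C| = 729 ≤ bound (satisfied).

Step 1: Compute V_q(n, t) = Σ_{j=0}^3 C(n, j) (q−1)^j.
  j = 0: C(9,0)·(6)^0 = 1·1 = 1.
  j = 1: C(9,1)·(6)^1 = 9·6 = 54.
  j = 2: C(9,2)·(6)^2 = 36·36 = 1296.
  j = 3: C(9,3)·(6)^3 = 84·216 = 18144.
  V_q(n, t) = 1 + 54 + 1296 + 18144 = 19495.
Step 2: q^n = 7^9 = 40353607.
Step 3: Hamming bound ⌊q^n / V_q(n,t)⌋ = ⌊40353607/19495⌋ = 2069.
Step 4: Compare |C| = 729 to 2069: satisfied.
The claimed |C| lies below the Hamming bound.


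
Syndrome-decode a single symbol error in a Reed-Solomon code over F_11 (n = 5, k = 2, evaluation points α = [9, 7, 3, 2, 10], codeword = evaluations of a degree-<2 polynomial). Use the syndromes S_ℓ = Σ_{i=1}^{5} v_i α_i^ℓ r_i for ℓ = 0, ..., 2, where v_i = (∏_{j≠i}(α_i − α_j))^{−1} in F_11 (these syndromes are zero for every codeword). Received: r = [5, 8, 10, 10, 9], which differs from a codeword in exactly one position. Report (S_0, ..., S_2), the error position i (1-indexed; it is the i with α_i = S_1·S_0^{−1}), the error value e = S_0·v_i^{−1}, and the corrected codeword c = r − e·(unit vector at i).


S = (5, 4, 1), error at position 3, error magnitude e = 7, c = [5, 8, 3, 10, 9].

Step 1: column multipliers v_i = (∏_{j≠i}(α_i − α_j))^{−1} mod 11.
  i = 1 (α = 9): (9−7)(9−3)(9−2)(9−10) = 2·6·7·(−1) = −84 ≡ 4, so v_1 = 4^{−1} = 3 (mod 11).
  i = 2 (α = 7): (7−9)(7−3)(7−2)(7−10) = (−2)·4·5·(−3) = 120 ≡ 10, so v_2 = 10^{−1} = 10 (mod 11).
  i = 3 (α = 3): (3−9)(3−7)(3−2)(3−10) = (−6)·(−4)·1·(−7) = −168 ≡ 8, so v_3 = 8^{−1} = 7 (mod 11).
  i = 4 (α = 2): (2−9)(2−7)(2−3)(2−10) = (−7)·(−5)·(−1)·(−8) = 280 ≡ 5, so v_4 = 5^{−1} = 9 (mod 11).
  i = 5 (α = 10): (10−9)(10−7)(10−3)(10−2) = 1·3·7·8 = 168 ≡ 3, so v_5 = 3^{−1} = 4 (mod 11).
  v = [3, 10, 7, 9, 4].
Step 2: syndromes of r = [5, 8, 10, 10, 9] (all sums mod 11).
  S_0 = Σ v_i r_i = 3·5 + 10·8 + 7·10 + 9·10 + 4·9 = 291 ≡ 5.
  S_1 = Σ v_i α_i r_i = 3·9·5 + 10·7·8 + 7·3·10 + 9·2·10 + 4·10·9 = 1445 ≡ 4.
  α_i^2 mod 11 = [4, 5, 9, 4, 1].
  S_2 = Σ v_i α_i^2 r_i = 3·4·5 + 10·5·8 + 7·9·10 + 9·4·10 + 4·1·9 = 1486 ≡ 1.
  S = (5, 4, 1) ≠ 0, so r is not a codeword (an error is present).
Step 3: locate the error. For a single error e at position i, S_ℓ = v_i·e·α_i^ℓ, so α_err = S_1/S_0.
  S_0^{−1} = 5^{−1} = 9 (mod 11), so α_err = 4·9 = 36 ≡ 3 = α_3. Error position i = 3.
  Consistency check: S_2/S_1 = 1·3 = 3 ≡ 3 = α_err ✓ (single-error assumption holds).
Step 4: error magnitude e = S_0/v_3 = S_0·∏_{j≠3}(α_3 − α_j) = 5·8 = 40 ≡ 7 (mod 11).
Step 5: correct position 3: c_3 = r_3 − e = 10 − 7 ≡ 3 (mod 11). Hence c = [5, 8, 3, 10, 9].
  Check: interpolating c through the α_i gives m(x) = 2 + 4·x (degree < 2) with m(α_i) = c_i for every i, so c is indeed a codeword.


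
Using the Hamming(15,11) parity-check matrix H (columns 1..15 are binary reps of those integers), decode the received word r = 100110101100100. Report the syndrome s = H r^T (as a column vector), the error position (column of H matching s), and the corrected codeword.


s = (1, 0, 0, 1)^T, error position = 9, corrected codeword c = 100110100100100

Compute s = H r^T mod 2 one row at a time:
  s_1 = 0 + 1 + 1 + 0 + 0 + 1 + 0 + 0 = 3 ≡ 1 (mod 2).
  s_2 = 1 + 1 + 0 + 1 + 0 + 1 + 0 + 0 = 4 ≡ 0 (mod 2).
  s_3 = 0 + 0 + 0 + 1 + 1 + 0 + 0 + 0 = 2 ≡ 0 (mod 2).
  s_4 = 1 + 0 + 1 + 1 + 1 + 0 + 1 + 0 = 5 ≡ 1 (mod 2).
s = (1, 0, 0, 1)^T — this equals column 9 of H (binary 1001), so error is at position 9.
Correct: flip bit 9 of r = 100110101100100 to get c = 100110100100100.


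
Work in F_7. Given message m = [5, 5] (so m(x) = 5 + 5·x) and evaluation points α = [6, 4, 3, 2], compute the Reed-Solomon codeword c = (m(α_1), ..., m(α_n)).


c = [0, 4, 6, 1]

Message polynomial: m(x) = 5 + 5·x (mod 7).
For each evaluation point α_i, compute m(α_i) mod 7:
  α_1 = 6: Horner steps 5 → 0, so m(6) = 0.
  α_2 = 4: Horner steps 5 → 4, so m(4) = 4.
  α_3 = 3: Horner steps 5 → 6, so m(3) = 6.
  α_4 = 2: Horner steps 5 → 1, so m(2) = 1.
Codeword c = [0, 4, 6, 1] ∈ F_7^4.


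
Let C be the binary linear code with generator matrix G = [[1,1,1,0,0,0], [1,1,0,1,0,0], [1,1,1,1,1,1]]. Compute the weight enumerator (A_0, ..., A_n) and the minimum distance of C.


Weight distribution: A_0 = 1, A_2 = 1, A_3 = 4, A_4 = 1, A_6 = 1. Minimum distance d = 2.

Enumerate all 2^3 = 8 messages m ∈ F_2^3.
For each, compute codeword c = mG in F_2^6, then tally its weight.
  m = 000 → c = 000000, weight = 0.
  m = 100 → c = 111000, weight = 3.
  m = 010 → c = 110100, weight = 3.
  m = 110 → c = 001100, weight = 2.
  m = 001 → c = 111111, weight = 6.
  m = 101 → c = 000111, weight = 3.
  m = 011 → c = 001011, weight = 3.
  m = 111 → c = 110011, weight = 4.
Tally weights:
  weight 0: 1 codewords.
  weight 2: 1 codewords.
  weight 3: 4 codewords.
  weight 4: 1 codewords.
  weight 6: 1 codewords.
Minimum distance d = smallest w > 0 with A_w > 0 = 2.
Sanity: Σ A_w = 8 = 2^3 = 8 ✓.


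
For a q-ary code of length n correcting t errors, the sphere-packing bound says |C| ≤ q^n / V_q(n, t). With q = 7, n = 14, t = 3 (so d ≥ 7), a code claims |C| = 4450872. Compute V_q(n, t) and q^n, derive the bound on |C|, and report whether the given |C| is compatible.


V_q(n, t) = 81985, q^n = 678223072849, Hamming bound = 8272526, |C| = 4450872 ≤ bound (satisfied).

Step 1: Compute V_q(n, t) = Σ_{j=0}^3 C(n, j) (q−1)^j.
  j = 0: C(14,0)·(6)^0 = 1·1 = 1.
  j = 1: C(14,1)·(6)^1 = 14·6 = 84.
  j = 2: C(14,2)·(6)^2 = 91·36 = 3276.
  j = 3: C(14,3)·(6)^3 = 364·216 = 78624.
  V_q(n, t) = 1 + 84 + 3276 + 78624 = 81985.
Step 2: q^n = 7^14 = 678223072849.
Step 3: Hamming bound ⌊q^n / V_q(n,t)⌋ = ⌊678223072849/81985⌋ = 8272526.
Step 4: Compare |C| = 4450872 to 8272526: satisfied.
The claimed |C| lies below the Hamming bound.


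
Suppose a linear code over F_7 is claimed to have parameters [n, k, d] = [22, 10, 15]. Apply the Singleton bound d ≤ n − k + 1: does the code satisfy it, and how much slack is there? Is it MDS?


Singleton RHS = n − k + 1 = 13, slack = -2, bound violated (no such code; not MDS).

Singleton bound: d ≤ n − k + 1.
Here n = 22, k = 10, so n − k + 1 = 13.
Given d = 15, check d ≤ 13: NO.
Slack = (n − k + 1) − d = -2.
The slack is negative: d = 15 exceeds n − k + 1 = 13 by 2, so the Singleton bound is violated and no linear [22, 10, 15]_7 code can exist. In particular it is not MDS (MDS requires d = n − k + 1 exactly).
Description: the claimed parameters are [22, 10, 15]_7; such a code would be impossible (violates the Singleton bound).


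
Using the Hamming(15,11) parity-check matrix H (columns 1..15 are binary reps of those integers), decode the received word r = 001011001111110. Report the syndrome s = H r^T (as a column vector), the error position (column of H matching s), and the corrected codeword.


s = (0, 1, 1, 1)^T, error position = 7, corrected codeword c = 001011101111110

Compute s = H r^T mod 2 one row at a time:
  s_1 = 0 + 1 + 1 + 1 + 1 + 1 + 1 + 0 = 6 ≡ 0 (mod 2).
  s_2 = 0 + 1 + 1 + 0 + 1 + 1 + 1 + 0 = 5 ≡ 1 (mod 2).
  s_3 = 0 + 1 + 1 + 0 + 1 + 1 + 1 + 0 = 5 ≡ 1 (mod 2).
  s_4 = 0 + 1 + 1 + 0 + 1 + 1 + 1 + 0 = 5 ≡ 1 (mod 2).
s = (0, 1, 1, 1)^T — this equals column 7 of H (binary 0111), so error is at position 7.
Correct: flip bit 7 of r = 001011001111110 to get c = 001011101111110.


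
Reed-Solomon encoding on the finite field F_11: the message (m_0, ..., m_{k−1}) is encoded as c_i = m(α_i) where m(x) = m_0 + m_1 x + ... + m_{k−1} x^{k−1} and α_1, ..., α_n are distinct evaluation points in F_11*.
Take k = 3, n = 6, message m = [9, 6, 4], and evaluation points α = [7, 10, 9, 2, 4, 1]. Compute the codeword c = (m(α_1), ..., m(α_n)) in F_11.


c = [5, 7, 2, 4, 9, 8]

Message polynomial: m(x) = 9 + 6·x + 4·x^2 (mod 11).
For each evaluation point α_i, compute m(α_i) mod 11:
  α_1 = 7: Horner steps 4 → 1 → 5, so m(7) = 5.
  α_2 = 10: Horner steps 4 → 2 → 7, so m(10) = 7.
  α_3 = 9: Horner steps 4 → 9 → 2, so m(9) = 2.
  α_4 = 2: Horner steps 4 → 3 → 4, so m(2) = 4.
  α_5 = 4: Horner steps 4 → 0 → 9, so m(4) = 9.
  α_6 = 1: Horner steps 4 → 10 → 8, so m(1) = 8.
Codeword c = [5, 7, 2, 4, 9, 8] ∈ F_11^6.


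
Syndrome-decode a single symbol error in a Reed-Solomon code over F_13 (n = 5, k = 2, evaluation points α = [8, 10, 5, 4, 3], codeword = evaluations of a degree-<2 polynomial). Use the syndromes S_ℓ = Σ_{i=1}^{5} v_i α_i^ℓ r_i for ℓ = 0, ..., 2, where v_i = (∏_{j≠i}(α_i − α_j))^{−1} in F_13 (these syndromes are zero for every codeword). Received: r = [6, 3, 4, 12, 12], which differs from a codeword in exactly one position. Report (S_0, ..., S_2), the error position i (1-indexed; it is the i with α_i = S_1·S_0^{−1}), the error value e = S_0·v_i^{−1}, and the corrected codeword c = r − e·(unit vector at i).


S = (1, 3, 9), error at position 5, error magnitude e = 5, c = [6, 3, 4, 12, 7].

Step 1: column multipliers v_i = (∏_{j≠i}(α_i − α_j))^{−1} mod 13.
  i = 1 (α = 8): (8−10)(8−5)(8−4)(8−3) = (−2)·3·4·5 = −120 ≡ 10, so v_1 = 10^{−1} = 4 (mod 13).
  i = 2 (α = 10): (10−8)(10−5)(10−4)(10−3) = 2·5·6·7 = 420 ≡ 4, so v_2 = 4^{−1} = 10 (mod 13).
  i = 3 (α = 5): (5−8)(5−10)(5−4)(5−3) = (−3)·(−5)·1·2 = 30 ≡ 4, so v_3 = 4^{−1} = 10 (mod 13).
  i = 4 (α = 4): (4−8)(4−10)(4−5)(4−3) = (−4)·(−6)·(−1)·1 = −24 ≡ 2, so v_4 = 2^{−1} = 7 (mod 13).
  i = 5 (α = 3): (3−8)(3−10)(3−5)(3−4) = (−5)·(−7)·(−2)·(−1) = 70 ≡ 5, so v_5 = 5^{−1} = 8 (mod 13).
  v = [4, 10, 10, 7, 8].
Step 2: syndromes of r = [6, 3, 4, 12, 12] (all sums mod 13).
  S_0 = Σ v_i r_i = 4·6 + 10·3 + 10·4 + 7·12 + 8·12 = 274 ≡ 1.
  S_1 = Σ v_i α_i r_i = 4·8·6 + 10·10·3 + 10·5·4 + 7·4·12 + 8·3·12 = 1316 ≡ 3.
  α_i^2 mod 13 = [12, 9, 12, 3, 9].
  S_2 = Σ v_i α_i^2 r_i = 4·12·6 + 10·9·3 + 10·12·4 + 7·3·12 + 8·9·12 = 2154 ≡ 9.
  S = (1, 3, 9) ≠ 0, so r is not a codeword (an error is present).
Step 3: locate the error. For a single error e at position i, S_ℓ = v_i·e·α_i^ℓ, so α_err = S_1/S_0.
  S_0^{−1} = 1^{−1} = 1 (mod 13), so α_err = 3·1 = 3 ≡ 3 = α_5. Error position i = 5.
  Consistency check: S_2/S_1 = 9·9 = 81 ≡ 3 = α_err ✓ (single-error assumption holds).
Step 4: error magnitude e = S_0/v_5 = S_0·∏_{j≠5}(α_5 − α_j) = 1·5 = 5 ≡ 5 (mod 13).
Step 5: correct position 5: c_5 = r_5 − e = 12 − 5 ≡ 7 (mod 13). Hence c = [6, 3, 4, 12, 7].
  Check: interpolating c through the α_i gives m(x) = 5 + 5·x (degree < 2) with m(α_i) = c_i for every i, so c is indeed a codeword.


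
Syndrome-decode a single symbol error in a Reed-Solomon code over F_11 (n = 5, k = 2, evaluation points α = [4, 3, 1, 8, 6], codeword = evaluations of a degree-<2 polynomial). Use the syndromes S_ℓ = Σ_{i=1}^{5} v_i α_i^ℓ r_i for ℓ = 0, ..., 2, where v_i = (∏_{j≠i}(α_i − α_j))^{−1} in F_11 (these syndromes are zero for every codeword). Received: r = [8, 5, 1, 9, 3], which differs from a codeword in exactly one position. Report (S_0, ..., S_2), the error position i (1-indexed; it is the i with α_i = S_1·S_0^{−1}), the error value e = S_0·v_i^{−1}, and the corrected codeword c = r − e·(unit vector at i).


S = (2, 2, 2), error at position 3, error magnitude e = 2, c = [8, 5, 10, 9, 3].

Step 1: column multipliers v_i = (∏_{j≠i}(α_i − α_j))^{−1} mod 11.
  i = 1 (α = 4): (4−3)(4−1)(4−8)(4−6) = 1·3·(−4)·(−2) = 24 ≡ 2, so v_1 = 2^{−1} = 6 (mod 11).
  i = 2 (α = 3): (3−4)(3−1)(3−8)(3−6) = (−1)·2·(−5)·(−3) = −30 ≡ 3, so v_2 = 3^{−1} = 4 (mod 11).
  i = 3 (α = 1): (1−4)(1−3)(1−8)(1−6) = (−3)·(−2)·(−7)·(−5) = 210 ≡ 1, so v_3 = 1^{−1} = 1 (mod 11).
  i = 4 (α = 8): (8−4)(8−3)(8−1)(8−6) = 4·5·7·2 = 280 ≡ 5, so v_4 = 5^{−1} = 9 (mod 11).
  i = 5 (α = 6): (6−4)(6−3)(6−1)(6−8) = 2·3·5·(−2) = −60 ≡ 6, so v_5 = 6^{−1} = 2 (mod 11).
  v = [6, 4, 1, 9, 2].
Step 2: syndromes of r = [8, 5, 1, 9, 3] (all sums mod 11).
  S_0 = Σ v_i r_i = 6·8 + 4·5 + 1·1 + 9·9 + 2·3 = 156 ≡ 2.
  S_1 = Σ v_i α_i r_i = 6·4·8 + 4·3·5 + 1·1·1 + 9·8·9 + 2·6·3 = 937 ≡ 2.
  α_i^2 mod 11 = [5, 9, 1, 9, 3].
  S_2 = Σ v_i α_i^2 r_i = 6·5·8 + 4·9·5 + 1·1·1 + 9·9·9 + 2·3·3 = 1168 ≡ 2.
  S = (2, 2, 2) ≠ 0, so r is not a codeword (an error is present).
Step 3: locate the error. For a single error e at position i, S_ℓ = v_i·e·α_i^ℓ, so α_err = S_1/S_0.
  S_0^{−1} = 2^{−1} = 6 (mod 11), so α_err = 2·6 = 12 ≡ 1 = α_3. Error position i = 3.
  Consistency check: S_2/S_1 = 2·6 = 12 ≡ 1 = α_err ✓ (single-error assumption holds).
Step 4: error magnitude e = S_0/v_3 = S_0·∏_{j≠3}(α_3 − α_j) = 2·1 = 2 ≡ 2 (mod 11).
Step 5: correct position 3: c_3 = r_3 − e = 1 − 2 ≡ 10 (mod 11). Hence c = [8, 5, 10, 9, 3].
  Check: interpolating c through the α_i gives m(x) = 7 + 3·x (degree < 2) with m(α_i) = c_i for every i, so c is indeed a codeword.


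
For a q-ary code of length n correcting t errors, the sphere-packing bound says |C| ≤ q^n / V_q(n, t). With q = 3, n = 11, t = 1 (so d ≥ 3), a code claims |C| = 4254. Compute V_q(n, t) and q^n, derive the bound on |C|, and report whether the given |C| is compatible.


V_q(n, t) = 23, q^n = 177147, Hamming bound = 7702, |C| = 4254 ≤ bound (satisfied).

Step 1: Compute V_q(n, t) = Σ_{j=0}^1 C(n, j) (q−1)^j.
  j = 0: C(11,0)·(2)^0 = 1·1 = 1.
  j = 1: C(11,1)·(2)^1 = 11·2 = 22.
  V_q(n, t) = 1 + 22 = 23.
Step 2: q^n = 3^11 = 177147.
Step 3: Hamming bound ⌊q^n / V_q(n,t)⌋ = ⌊177147/23⌋ = 7702.
Step 4: Compare |C| = 4254 to 7702: satisfied.
The claimed |C| lies below the Hamming bound.


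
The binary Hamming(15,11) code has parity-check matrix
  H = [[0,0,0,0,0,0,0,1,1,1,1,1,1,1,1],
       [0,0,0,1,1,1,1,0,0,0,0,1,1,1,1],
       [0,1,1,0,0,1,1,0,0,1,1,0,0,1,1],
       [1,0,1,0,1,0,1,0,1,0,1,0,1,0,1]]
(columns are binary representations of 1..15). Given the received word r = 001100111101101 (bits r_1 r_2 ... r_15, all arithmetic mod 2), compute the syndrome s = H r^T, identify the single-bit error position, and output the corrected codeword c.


s = (0, 1, 0, 1)^T, error position = 5, corrected codeword c = 001110111101101

Compute s = H r^T mod 2 one row at a time:
  s_1 = 1 + 1 + 1 + 0 + 1 + 1 + 0 + 1 = 6 ≡ 0 (mod 2).
  s_2 = 1 + 0 + 0 + 1 + 1 + 1 + 0 + 1 = 5 ≡ 1 (mod 2).
  s_3 = 0 + 1 + 0 + 1 + 1 + 0 + 0 + 1 = 4 ≡ 0 (mod 2).
  s_4 = 0 + 1 + 0 + 1 + 1 + 0 + 1 + 1 = 5 ≡ 1 (mod 2).
s = (0, 1, 0, 1)^T — this equals column 5 of H (binary 0101), so error is at position 5.
Correct: flip bit 5 of r = 001100111101101 to get c = 001110111101101.


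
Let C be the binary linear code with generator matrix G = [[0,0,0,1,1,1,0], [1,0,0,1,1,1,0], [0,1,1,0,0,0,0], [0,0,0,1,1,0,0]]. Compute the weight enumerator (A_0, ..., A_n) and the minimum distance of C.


Weight distribution: A_0 = 1, A_1 = 2, A_2 = 3, A_3 = 4, A_4 = 3, A_5 = 2, A_6 = 1. Minimum distance d = 1.

Enumerate all 2^4 = 16 messages m ∈ F_2^4.
For each, compute codeword c = mG in F_2^7, then tally its weight.
  m = 0000 → c = 0000000, weight = 0.
  m = 1000 → c = 0001110, weight = 3.
  m = 0100 → c = 1001110, weight = 4.
  m = 1100 → c = 1000000, weight = 1.
  m = 0010 → c = 0110000, weight = 2.
  m = 1010 → c = 0111110, weight = 5.
  m = 0110 → c = 1111110, weight = 6.
  m = 1110 → c = 1110000, weight = 3.
  m = 0001 → c = 0001100, weight = 2.
  m = 1001 → c = 0000010, weight = 1.
  m = 0101 → c = 1000010, weight = 2.
  m = 1101 → c = 1001100, weight = 3.
  m = 0011 → c = 0111100, weight = 4.
  m = 1011 → c = 0110010, weight = 3.
  m = 0111 → c = 1110010, weight = 4.
  m = 1111 → c = 1111100, weight = 5.
Tally weights:
  weight 0: 1 codewords.
  weight 1: 2 codewords.
  weight 2: 3 codewords.
  weight 3: 4 codewords.
  weight 4: 3 codewords.
  weight 5: 2 codewords.
  weight 6: 1 codewords.
Minimum distance d = smallest w > 0 with A_w > 0 = 1.
Sanity: Σ A_w = 16 = 2^4 = 16 ✓.


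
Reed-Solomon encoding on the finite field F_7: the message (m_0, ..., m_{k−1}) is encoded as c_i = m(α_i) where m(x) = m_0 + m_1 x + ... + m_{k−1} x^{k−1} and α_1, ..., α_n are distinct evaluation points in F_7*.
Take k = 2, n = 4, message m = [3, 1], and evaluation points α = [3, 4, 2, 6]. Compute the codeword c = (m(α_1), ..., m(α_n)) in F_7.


c = [6, 0, 5, 2]

Message polynomial: m(x) = 3 + 1·x (mod 7).
For each evaluation point α_i, compute m(α_i) mod 7:
  α_1 = 3: Horner steps 1 → 6, so m(3) = 6.
  α_2 = 4: Horner steps 1 → 0, so m(4) = 0.
  α_3 = 2: Horner steps 1 → 5, so m(2) = 5.
  α_4 = 6: Horner steps 1 → 2, so m(6) = 2.
Codeword c = [6, 0, 5, 2] ∈ F_7^4.


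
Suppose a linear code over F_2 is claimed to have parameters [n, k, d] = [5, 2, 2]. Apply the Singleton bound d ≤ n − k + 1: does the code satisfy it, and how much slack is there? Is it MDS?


Singleton RHS = n − k + 1 = 4, slack = 2, bound satisfied, not MDS.

Singleton bound: d ≤ n − k + 1.
Here n = 5, k = 2, so n − k + 1 = 4.
Given d = 2, check d ≤ 4: YES.
Slack = (n − k + 1) − d = 2.
The code is NOT MDS (slack = 2 > 0).
Description: the claimed parameters are [5, 2, 2]_2; such a code would be non-MDS.


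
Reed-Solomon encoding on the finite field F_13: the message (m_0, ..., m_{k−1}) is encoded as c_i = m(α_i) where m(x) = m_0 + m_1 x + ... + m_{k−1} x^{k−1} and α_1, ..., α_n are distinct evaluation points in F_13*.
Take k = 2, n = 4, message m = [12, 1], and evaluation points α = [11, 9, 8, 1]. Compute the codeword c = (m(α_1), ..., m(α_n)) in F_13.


c = [10, 8, 7, 0]

Message polynomial: m(x) = 12 + 1·x (mod 13).
For each evaluation point α_i, compute m(α_i) mod 13:
  α_1 = 11: Horner steps 1 → 10, so m(11) = 10.
  α_2 = 9: Horner steps 1 → 8, so m(9) = 8.
  α_3 = 8: Horner steps 1 → 7, so m(8) = 7.
  α_4 = 1: Horner steps 1 → 0, so m(1) = 0.
Codeword c = [10, 8, 7, 0] ∈ F_13^4.


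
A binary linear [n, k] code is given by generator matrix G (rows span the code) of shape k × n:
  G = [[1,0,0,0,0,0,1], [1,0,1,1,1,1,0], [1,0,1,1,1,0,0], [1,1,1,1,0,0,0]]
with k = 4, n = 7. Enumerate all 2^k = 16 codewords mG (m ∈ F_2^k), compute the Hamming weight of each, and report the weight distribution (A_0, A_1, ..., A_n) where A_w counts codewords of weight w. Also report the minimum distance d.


Weight distribution: A_0 = 1, A_1 = 1, A_2 = 2, A_3 = 2, A_4 = 5, A_5 = 5. Minimum distance d = 1.

Enumerate all 2^4 = 16 messages m ∈ F_2^4.
For each, compute codeword c = mG in F_2^7, then tally its weight.
  m = 0000 → c = 0000000, weight = 0.
  m = 1000 → c = 1000001, weight = 2.
  m = 0100 → c = 1011110, weight = 5.
  m = 1100 → c = 0011111, weight = 5.
  m = 0010 → c = 1011100, weight = 4.
  m = 1010 → c = 0011101, weight = 4.
  m = 0110 → c = 0000010, weight = 1.
  m = 1110 → c = 1000011, weight = 3.
  m = 0001 → c = 1111000, weight = 4.
  m = 1001 → c = 0111001, weight = 4.
  m = 0101 → c = 0100110, weight = 3.
  m = 1101 → c = 1100111, weight = 5.
  m = 0011 → c = 0100100, weight = 2.
  m = 1011 → c = 1100101, weight = 4.
  m = 0111 → c = 1111010, weight = 5.
  m = 1111 → c = 0111011, weight = 5.
Tally weights:
  weight 0: 1 codewords.
  weight 1: 1 codewords.
  weight 2: 2 codewords.
  weight 3: 2 codewords.
  weight 4: 5 codewords.
  weight 5: 5 codewords.
Minimum distance d = smallest w > 0 with A_w > 0 = 1.
Sanity: Σ A_w = 16 = 2^4 = 16 ✓.


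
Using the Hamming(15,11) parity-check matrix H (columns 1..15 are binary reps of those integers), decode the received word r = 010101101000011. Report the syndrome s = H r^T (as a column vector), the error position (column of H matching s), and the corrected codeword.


s = (1, 1, 1, 1)^T, error position = 15, corrected codeword c = 010101101000010

Compute s = H r^T mod 2 one row at a time:
  s_1 = 0 + 1 + 0 + 0 + 0 + 0 + 1 + 1 = 3 ≡ 1 (mod 2).
  s_2 = 1 + 0 + 1 + 1 + 0 + 0 + 1 + 1 = 5 ≡ 1 (mod 2).
  s_3 = 1 + 0 + 1 + 1 + 0 + 0 + 1 + 1 = 5 ≡ 1 (mod 2).
  s_4 = 0 + 0 + 0 + 1 + 1 + 0 + 0 + 1 = 3 ≡ 1 (mod 2).
s = (1, 1, 1, 1)^T — this equals column 15 of H (binary 1111), so error is at position 15.
Correct: flip bit 15 of r = 010101101000011 to get c = 010101101000010.
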